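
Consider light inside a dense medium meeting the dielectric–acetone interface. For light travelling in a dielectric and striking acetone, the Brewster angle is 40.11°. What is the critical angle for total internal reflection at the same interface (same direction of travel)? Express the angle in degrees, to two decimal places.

tan θ_B = n₂/n₁ = tan 40.11° = 0.8424.
Total internal reflection: sin θ_c = n₂/n₁ = 0.8424.
θ_c = arcsin(0.8424) = 57.39°.

θ_c ≈ 57.39°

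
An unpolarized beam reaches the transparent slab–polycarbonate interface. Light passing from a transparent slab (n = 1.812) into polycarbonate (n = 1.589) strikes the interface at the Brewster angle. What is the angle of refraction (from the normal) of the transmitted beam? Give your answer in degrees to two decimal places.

First find Brewster's angle: tan θ_B = 1.589/1.812 = 0.8769, giving θ_B = 41.25°.
Since θ_B + θ_t = 90° at Brewster incidence, θ_t = 90° − 41.25° = 48.75°.

θ_t ≈ 48.75°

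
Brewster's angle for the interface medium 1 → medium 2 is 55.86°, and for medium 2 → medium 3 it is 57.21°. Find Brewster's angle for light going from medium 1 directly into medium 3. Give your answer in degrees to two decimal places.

θ_B ≈ 66.40°

n₂/n₁ = tan 55.86° = 1.4748 and n₃/n₂ = tan 57.21° = 1.5523.
n₃/n₁ = 2.2893. Then tan θ_B(1→3) = n₃/n₁, so θ_B(1→3) = arctan(2.2893) = 66.40°.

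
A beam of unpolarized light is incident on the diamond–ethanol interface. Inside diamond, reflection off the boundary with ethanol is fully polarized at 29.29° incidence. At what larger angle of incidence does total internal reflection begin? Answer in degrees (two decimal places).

From Brewster, n₂/n₁ = tan θ_B = tan 29.29° = 0.5609.
Then sin θ_c = n₂/n₁ = 0.5609, so θ_c = arcsin 0.5609 = 34.12°.

θ_c ≈ 34.12°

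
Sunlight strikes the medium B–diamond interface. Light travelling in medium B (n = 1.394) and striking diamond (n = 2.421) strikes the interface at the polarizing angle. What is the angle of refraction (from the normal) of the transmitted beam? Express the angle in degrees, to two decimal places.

First find Brewster's angle: tan θ_B = 2.421/1.394 = 1.7367, giving θ_B = 60.07°.
Since θ_B + θ_t = 90° at Brewster incidence, θ_t = 90° − 60.07° = 29.93°.

θ_t ≈ 29.93°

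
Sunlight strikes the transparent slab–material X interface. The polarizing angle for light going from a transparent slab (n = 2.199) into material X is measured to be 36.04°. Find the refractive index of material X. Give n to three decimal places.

n ≈ 1.600

Brewster's law: tan θ_B = n₂/n₁ (light incident in a transparent slab, refracted into material X).
n₂ = n₁ tan θ_B = 2.199 × tan 36.04° = 1.600.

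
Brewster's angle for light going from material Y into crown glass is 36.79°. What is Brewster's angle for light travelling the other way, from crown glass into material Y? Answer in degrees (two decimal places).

Reversing the direction swaps n₁ and n₂, so tan θ_B' = 1/tan θ_B and θ_B' = 90° − θ_B.
Hence θ_B' = 90° − 36.79° = 53.21°.

θ_B' ≈ 53.21°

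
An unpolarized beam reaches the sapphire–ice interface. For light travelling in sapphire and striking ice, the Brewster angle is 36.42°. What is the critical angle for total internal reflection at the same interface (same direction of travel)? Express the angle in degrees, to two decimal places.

tan θ_B = n₂/n₁ = tan 36.42° = 0.7378.
Total internal reflection: sin θ_c = n₂/n₁ = 0.7378.
θ_c = arcsin(0.7378) = 47.54°.

θ_c ≈ 47.54°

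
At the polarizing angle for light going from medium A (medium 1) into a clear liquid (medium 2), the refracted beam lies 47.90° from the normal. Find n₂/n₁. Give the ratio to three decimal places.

n₂/n₁ ≈ 0.904

θ_B + θ_t = 90°, so θ_B = 90° − 47.90° = 42.10°.
tan θ_B = n₂/n₁, so n₂/n₁ = tan 42.10° = 0.904.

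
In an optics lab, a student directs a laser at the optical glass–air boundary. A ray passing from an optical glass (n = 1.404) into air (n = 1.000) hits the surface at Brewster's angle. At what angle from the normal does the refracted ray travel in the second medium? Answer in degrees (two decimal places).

First find Brewster's angle: tan θ_B = 1.000/1.404 = 0.7123, giving θ_B = 35.46°.
The refracted ray is perpendicular to the reflected ray, so θ_t = 90° − θ_B = 54.54°.

θ_t ≈ 54.54°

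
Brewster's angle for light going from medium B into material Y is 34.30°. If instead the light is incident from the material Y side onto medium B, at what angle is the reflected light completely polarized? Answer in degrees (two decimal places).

tan θ_B' = n₁/n₂ = 1/tan θ_B, so θ_B' = 90° − θ_B.
θ_B' = 90° − 34.30° = 55.70°.

θ_B' ≈ 55.70°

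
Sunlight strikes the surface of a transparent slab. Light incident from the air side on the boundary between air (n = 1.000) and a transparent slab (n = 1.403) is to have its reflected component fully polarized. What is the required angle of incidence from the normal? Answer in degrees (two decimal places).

θ_B ≈ 54.52°

At Brewster's angle the reflected and refracted rays are perpendicular, which with Snell's law gives tan θ_B = n₂/n₁.
Here n₂/n₁ = 1.403/1.000 = 1.4030, and Brewster's law gives tan θ_B = n₂/n₁. Taking the arctangent, θ_B = 54.52°.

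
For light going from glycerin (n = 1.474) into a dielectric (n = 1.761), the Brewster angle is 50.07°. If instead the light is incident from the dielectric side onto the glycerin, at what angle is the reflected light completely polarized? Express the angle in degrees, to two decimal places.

θ_B' ≈ 39.93°

The two Brewster angles are complementary: θ_B' = 90° − θ_B = 90° − 50.07° = 39.93°.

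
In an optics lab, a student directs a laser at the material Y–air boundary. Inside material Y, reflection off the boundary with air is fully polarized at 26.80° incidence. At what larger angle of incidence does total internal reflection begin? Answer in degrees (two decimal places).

From Brewster, n₂/n₁ = tan θ_B = tan 26.80° = 0.5051.
Then sin θ_c = n₂/n₁ = 0.5051, so θ_c = arcsin 0.5051 = 30.34°.

θ_c ≈ 30.34°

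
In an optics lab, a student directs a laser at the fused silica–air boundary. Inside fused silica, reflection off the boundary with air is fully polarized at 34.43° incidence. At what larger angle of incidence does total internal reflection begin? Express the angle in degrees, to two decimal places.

θ_c ≈ 43.27°

tan θ_B = n₂/n₁ = tan 34.43° = 0.6855.
Total internal reflection: sin θ_c = n₂/n₁ = 0.6855.
θ_c = arcsin(0.6855) = 43.27°.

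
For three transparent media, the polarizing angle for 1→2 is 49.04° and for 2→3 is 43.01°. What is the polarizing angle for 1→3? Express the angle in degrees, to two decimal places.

θ_B ≈ 47.06°

tan θ_B(1→2) = n₂/n₁ = tan 49.04° = 1.1520.
tan θ_B(2→3) = n₃/n₂ = tan 43.01° = 0.9328.
Multiplying, n₃/n₁ = 1.1520 × 0.9328 = 1.0746, and θ_B(1→3) = arctan 1.0746 = 47.06°.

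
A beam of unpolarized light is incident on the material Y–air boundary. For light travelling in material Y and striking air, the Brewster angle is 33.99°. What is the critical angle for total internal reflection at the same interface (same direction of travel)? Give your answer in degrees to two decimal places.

n₂/n₁ = tan 33.99° = 0.6743; the critical angle satisfies sin θ_c = n₂/n₁.
θ_c = arcsin(0.6743) = 42.40°.

θ_c ≈ 42.40°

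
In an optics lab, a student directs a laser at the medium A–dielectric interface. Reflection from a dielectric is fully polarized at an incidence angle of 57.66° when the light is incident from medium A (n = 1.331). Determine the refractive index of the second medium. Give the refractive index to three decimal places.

n ≈ 2.102

At the polarizing angle, tan θ_B = n₂/n₁ with n₁ on the incident side (medium A) and n₂ on the transmitted side (a dielectric).
n₂ = n₁ tan θ_B = 1.331 × tan 57.66° = 2.102.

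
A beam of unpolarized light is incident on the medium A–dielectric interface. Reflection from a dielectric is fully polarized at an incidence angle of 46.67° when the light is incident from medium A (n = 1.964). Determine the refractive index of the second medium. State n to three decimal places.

At Brewster's angle, tan θ_B = n₂/n₁ with n₁ on the incident side (medium A) and n₂ on the transmitted side (a dielectric).
n₂ = n₁ tan θ_B = 1.964 × tan 46.67° = 2.082.

n ≈ 2.082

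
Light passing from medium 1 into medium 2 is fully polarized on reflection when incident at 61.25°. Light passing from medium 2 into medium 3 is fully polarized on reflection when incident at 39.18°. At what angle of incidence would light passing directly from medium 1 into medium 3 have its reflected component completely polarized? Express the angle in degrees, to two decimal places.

n₂/n₁ = tan 61.25° = 1.8228 and n₃/n₂ = tan 39.18° = 0.8150.
Multiplying, n₃/n₁ = 1.8228 × 0.8150 = 1.4855, and θ_B(1→3) = arctan 1.4855 = 56.05°.

θ_B ≈ 56.05°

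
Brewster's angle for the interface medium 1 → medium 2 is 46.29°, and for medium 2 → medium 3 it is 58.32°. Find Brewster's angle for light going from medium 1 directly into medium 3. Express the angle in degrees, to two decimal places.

θ_B ≈ 59.46°

tan θ_B(1→2) = n₂/n₁ = tan 46.29° = 1.0461.
tan θ_B(2→3) = n₃/n₂ = tan 58.32° = 1.6204.
n₃/n₁ = 1.6951. Then tan θ_B(1→3) = n₃/n₁, so θ_B(1→3) = arctan(1.6951) = 59.46°.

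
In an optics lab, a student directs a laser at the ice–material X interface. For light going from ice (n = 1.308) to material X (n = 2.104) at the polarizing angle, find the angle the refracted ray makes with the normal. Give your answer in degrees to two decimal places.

tan θ_B = n₂/n₁ = 2.104/1.308 = 1.6086, so θ_B = 58.13°.
The refracted ray is perpendicular to the reflected ray, so θ_t = 90° − θ_B = 31.87°.

θ_t ≈ 31.87°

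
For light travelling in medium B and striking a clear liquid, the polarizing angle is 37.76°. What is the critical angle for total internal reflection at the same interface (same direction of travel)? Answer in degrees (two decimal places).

n₂/n₁ = tan 37.76° = 0.7746; the critical angle satisfies sin θ_c = n₂/n₁.
θ_c = arcsin(0.7746) = 50.77°.

θ_c ≈ 50.77°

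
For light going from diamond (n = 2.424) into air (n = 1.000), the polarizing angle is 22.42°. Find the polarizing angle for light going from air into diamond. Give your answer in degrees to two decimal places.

θ_B' ≈ 67.58°

Reversing the direction swaps n₁ and n₂, so tan θ_B' = 1/tan θ_B and θ_B' = 90° − θ_B.
Hence θ_B' = 90° − 22.42° = 67.58°.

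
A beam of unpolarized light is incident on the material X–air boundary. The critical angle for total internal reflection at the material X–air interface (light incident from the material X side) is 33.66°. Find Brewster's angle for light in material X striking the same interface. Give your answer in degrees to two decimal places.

θ_B ≈ 29.00°

n₂/n₁ = sin θ_c = sin 33.66° = 0.5543.
tan θ_B equals the same ratio, so θ_B = arctan(0.5543) = 29.00°.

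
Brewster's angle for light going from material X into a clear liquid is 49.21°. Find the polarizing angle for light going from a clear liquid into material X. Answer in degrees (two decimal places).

θ_B' ≈ 40.79°

tan θ_B' = n₁/n₂ = 1/tan θ_B, so θ_B' = 90° − θ_B.
θ_B' = 90° − 49.21° = 40.79°.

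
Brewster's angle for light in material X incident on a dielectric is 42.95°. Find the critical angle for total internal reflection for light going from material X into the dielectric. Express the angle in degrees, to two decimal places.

θ_c ≈ 68.57°

tan θ_B = n₂/n₁ = tan 42.95° = 0.9309.
Total internal reflection: sin θ_c = n₂/n₁ = 0.9309.
θ_c = arcsin(0.9309) = 68.57°.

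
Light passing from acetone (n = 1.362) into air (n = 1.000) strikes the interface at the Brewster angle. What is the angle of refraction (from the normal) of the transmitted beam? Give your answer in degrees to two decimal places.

First find Brewster's angle: tan θ_B = 1.000/1.362 = 0.7342, giving θ_B = 36.29°.
The refracted ray is perpendicular to the reflected ray, so θ_t = 90° − θ_B = 53.71°.

θ_t ≈ 53.71°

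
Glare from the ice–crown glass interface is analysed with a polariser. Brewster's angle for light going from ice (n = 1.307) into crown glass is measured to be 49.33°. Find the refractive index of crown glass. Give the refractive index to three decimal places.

n ≈ 1.521

Brewster's law: tan θ_B = n₂/n₁ (light incident in ice, refracted into crown glass).
n₂ = n₁ tan θ_B = 1.307 × tan 49.33° = 1.521.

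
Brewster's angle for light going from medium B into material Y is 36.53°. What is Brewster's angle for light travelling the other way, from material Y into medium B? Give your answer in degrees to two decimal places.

θ_B' ≈ 53.47°

tan θ_B' = n₁/n₂ = 1/tan θ_B, so θ_B' = 90° − θ_B.
θ_B' = 90° − 36.53° = 53.47°.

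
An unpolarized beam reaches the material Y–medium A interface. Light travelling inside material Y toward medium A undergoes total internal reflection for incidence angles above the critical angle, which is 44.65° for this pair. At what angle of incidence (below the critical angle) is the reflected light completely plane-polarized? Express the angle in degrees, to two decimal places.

At the critical angle sin θ_c = n₂/n₁, giving n₂/n₁ = sin 44.65° = 0.7028.
Then tan θ_B = n₂/n₁ = 0.7028, so θ_B = arctan 0.7028 = 35.10°.

θ_B ≈ 35.10°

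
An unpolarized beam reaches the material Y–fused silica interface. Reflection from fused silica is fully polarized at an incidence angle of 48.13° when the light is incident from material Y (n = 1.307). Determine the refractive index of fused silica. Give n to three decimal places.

Brewster's law: tan θ_B = n₂/n₁ (light incident in material Y, refracted into fused silica).
n₂ = n₁ tan θ_B = 1.307 × tan 48.13° = 1.458.

n ≈ 1.458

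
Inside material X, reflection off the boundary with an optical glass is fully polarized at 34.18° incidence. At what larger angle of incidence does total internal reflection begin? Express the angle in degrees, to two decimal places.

n₂/n₁ = tan 34.18° = 0.6791; the critical angle satisfies sin θ_c = n₂/n₁.
θ_c = arcsin(0.6791) = 42.77°.

θ_c ≈ 42.77°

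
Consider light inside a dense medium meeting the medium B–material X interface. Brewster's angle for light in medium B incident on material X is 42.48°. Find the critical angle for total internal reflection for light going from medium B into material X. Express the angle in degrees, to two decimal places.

From Brewster, n₂/n₁ = tan θ_B = tan 42.48° = 0.9157.
Then sin θ_c = n₂/n₁ = 0.9157, so θ_c = arcsin 0.9157 = 66.30°.

θ_c ≈ 66.30°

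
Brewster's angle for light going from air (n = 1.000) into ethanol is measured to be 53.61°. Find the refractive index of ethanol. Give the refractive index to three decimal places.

n ≈ 1.357

Brewster's law: tan θ_B = n₂/n₁ (light incident in air, refracted into ethanol).
n₂ = n₁ tan θ_B = 1.000 × tan 53.61° = 1.357.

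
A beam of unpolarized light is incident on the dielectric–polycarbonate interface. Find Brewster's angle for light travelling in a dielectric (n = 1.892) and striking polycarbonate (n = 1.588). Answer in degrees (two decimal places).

θ_B ≈ 40.01°

tan θ_B = n₂/n₁ = 1.588/1.892 = 0.8393.
So θ_B = arctan 0.8393 = 40.01°.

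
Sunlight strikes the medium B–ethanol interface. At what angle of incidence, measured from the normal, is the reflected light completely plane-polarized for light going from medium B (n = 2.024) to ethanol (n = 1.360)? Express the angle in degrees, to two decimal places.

θ_B ≈ 33.90°

The reflected p-component vanishes when tan θ_B = n₂/n₁.
Brewster's condition: tan θ_B = n₂/n₁ = 1.360/2.024 = 0.6719.
θ_B = arctan(0.6719) = 33.90°.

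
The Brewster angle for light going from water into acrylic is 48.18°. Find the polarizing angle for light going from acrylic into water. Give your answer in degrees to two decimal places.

θ_B' ≈ 41.82°

tan θ_B' = n₁/n₂ = 1/tan θ_B, so θ_B' = 90° − θ_B.
θ_B' = 90° − 48.18° = 41.82°.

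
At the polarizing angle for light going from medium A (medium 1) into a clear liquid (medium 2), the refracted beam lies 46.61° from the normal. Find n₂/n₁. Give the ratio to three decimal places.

θ_B + θ_t = 90°, so θ_B = 90° − 46.61° = 43.39°.
tan θ_B = n₂/n₁, so n₂/n₁ = tan 43.39° = 0.945.

n₂/n₁ ≈ 0.945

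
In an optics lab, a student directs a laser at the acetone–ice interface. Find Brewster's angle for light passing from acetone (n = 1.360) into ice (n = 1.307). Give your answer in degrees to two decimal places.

θ_B ≈ 43.86°

At Brewster's angle the reflected and refracted rays are perpendicular, which with Snell's law gives tan θ_B = n₂/n₁.
Brewster's condition: tan θ_B = n₂/n₁ = 1.307/1.360 = 0.9610.
So θ_B = arctan 0.9610 = 43.86°.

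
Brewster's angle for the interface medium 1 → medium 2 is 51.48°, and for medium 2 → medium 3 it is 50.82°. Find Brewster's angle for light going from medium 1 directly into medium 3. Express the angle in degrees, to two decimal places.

θ_B ≈ 57.03°

n₂/n₁ = tan 51.48° = 1.2563 and n₃/n₂ = tan 50.82° = 1.2270.
Multiplying, n₃/n₁ = 1.2563 × 1.2270 = 1.5414, and θ_B(1→3) = arctan 1.5414 = 57.03°.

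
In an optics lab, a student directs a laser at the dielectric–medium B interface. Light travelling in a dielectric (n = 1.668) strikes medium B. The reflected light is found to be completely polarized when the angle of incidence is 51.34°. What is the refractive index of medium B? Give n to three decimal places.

n ≈ 2.085

At the polarizing angle, tan θ_B = n₂/n₁ with n₁ on the incident side (a dielectric) and n₂ on the transmitted side (medium B).
n₂ = n₁ tan θ_B = 1.668 × tan 51.34° = 2.085.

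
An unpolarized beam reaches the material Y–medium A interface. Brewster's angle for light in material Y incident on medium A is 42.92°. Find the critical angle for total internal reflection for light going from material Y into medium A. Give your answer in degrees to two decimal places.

θ_c ≈ 68.42°

n₂/n₁ = tan 42.92° = 0.9299; the critical angle satisfies sin θ_c = n₂/n₁.
θ_c = arcsin(0.9299) = 68.42°.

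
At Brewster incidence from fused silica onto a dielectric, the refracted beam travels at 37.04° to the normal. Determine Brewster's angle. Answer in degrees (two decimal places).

Since the reflected and refracted rays are at right angles at the polarizing angle, θ_B + θ_t = 90°.
θ_B = 90° − 37.04° = 52.96°.

θ_B ≈ 52.96°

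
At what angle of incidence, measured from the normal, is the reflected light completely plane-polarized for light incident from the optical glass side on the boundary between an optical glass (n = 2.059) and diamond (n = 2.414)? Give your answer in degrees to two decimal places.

The reflected p-component vanishes when tan θ_B = n₂/n₁.
Here n₂/n₁ = 2.414/2.059 = 1.1724, and Brewster's law gives tan θ_B = n₂/n₁.
So θ_B = arctan 1.1724 = 49.54°.

θ_B ≈ 49.54°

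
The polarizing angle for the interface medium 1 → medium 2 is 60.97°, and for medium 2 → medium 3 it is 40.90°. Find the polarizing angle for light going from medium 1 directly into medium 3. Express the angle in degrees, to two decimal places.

θ_B ≈ 57.35°

tan θ_B(1→2) = n₂/n₁ = tan 60.97° = 1.8018.
tan θ_B(2→3) = n₃/n₂ = tan 40.90° = 0.8662.
Multiplying, n₃/n₁ = 1.8018 × 0.8662 = 1.5608, and θ_B(1→3) = arctan 1.5608 = 57.35°.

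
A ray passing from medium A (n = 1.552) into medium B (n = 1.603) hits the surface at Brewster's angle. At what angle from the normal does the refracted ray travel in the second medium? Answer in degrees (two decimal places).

θ_t ≈ 44.07°

tan θ_B = n₂/n₁ = 1.603/1.552 = 1.0329, so θ_B = 45.93°.
Since θ_B + θ_t = 90° at Brewster incidence, θ_t = 90° − 45.93° = 44.07°.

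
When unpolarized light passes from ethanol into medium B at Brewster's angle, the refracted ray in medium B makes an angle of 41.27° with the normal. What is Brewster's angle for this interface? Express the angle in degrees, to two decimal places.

Brewster's condition makes the reflected and refracted beams perpendicular: θ_B + θ_t = 90°.
θ_B = 90° − 41.27° = 48.73°.

θ_B ≈ 48.73°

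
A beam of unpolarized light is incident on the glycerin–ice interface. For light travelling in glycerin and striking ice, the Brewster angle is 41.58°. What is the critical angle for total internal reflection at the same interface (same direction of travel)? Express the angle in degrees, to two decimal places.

θ_c ≈ 62.53°

tan θ_B = n₂/n₁ = tan 41.58° = 0.8872.
Total internal reflection: sin θ_c = n₂/n₁ = 0.8872.
θ_c = arcsin(0.8872) = 62.53°.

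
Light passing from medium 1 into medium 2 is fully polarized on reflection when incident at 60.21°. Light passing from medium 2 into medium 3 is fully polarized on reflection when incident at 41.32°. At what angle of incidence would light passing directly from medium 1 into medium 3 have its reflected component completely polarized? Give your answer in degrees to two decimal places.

Each Brewster angle gives a ratio: n₂/n₁ = tan 60.21° = 1.7468, n₃/n₂ = tan 41.32° = 0.8791.
Multiplying, n₃/n₁ = 1.7468 × 0.8791 = 1.5357, and θ_B(1→3) = arctan 1.5357 = 56.93°.

θ_B ≈ 56.93°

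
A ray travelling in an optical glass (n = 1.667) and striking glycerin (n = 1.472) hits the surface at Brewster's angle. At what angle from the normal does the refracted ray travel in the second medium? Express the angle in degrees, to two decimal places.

tan θ_B = n₂/n₁ = 1.472/1.667 = 0.8830, so θ_B = 41.45°.
At Brewster's angle the reflected and refracted rays are perpendicular, so θ_t = 90° − θ_B = 90° − 41.45° = 48.55°.

θ_t ≈ 48.55°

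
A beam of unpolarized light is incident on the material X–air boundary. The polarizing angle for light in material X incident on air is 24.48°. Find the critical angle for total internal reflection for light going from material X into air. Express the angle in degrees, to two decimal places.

From Brewster, n₂/n₁ = tan θ_B = tan 24.48° = 0.4553.
Then sin θ_c = n₂/n₁ = 0.4553, so θ_c = arcsin 0.4553 = 27.08°.

θ_c ≈ 27.08°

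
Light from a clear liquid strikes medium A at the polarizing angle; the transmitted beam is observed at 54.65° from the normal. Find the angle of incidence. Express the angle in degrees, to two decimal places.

At Brewster's angle the reflected and refracted rays are perpendicular, so θ_B + θ_t = 90°.
θ_B = 90° − 54.65° = 35.35°.

θ_B ≈ 35.35°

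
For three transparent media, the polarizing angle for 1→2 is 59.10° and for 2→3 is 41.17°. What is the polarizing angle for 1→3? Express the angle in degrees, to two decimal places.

θ_B ≈ 55.61°

n₂/n₁ = tan 59.10° = 1.6709 and n₃/n₂ = tan 41.17° = 0.8745.
Multiplying, n₃/n₁ = 1.6709 × 0.8745 = 1.4612, and θ_B(1→3) = arctan 1.4612 = 55.61°.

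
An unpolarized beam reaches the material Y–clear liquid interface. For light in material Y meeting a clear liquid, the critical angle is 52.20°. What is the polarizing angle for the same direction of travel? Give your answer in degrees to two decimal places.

n₂/n₁ = sin θ_c = sin 52.20° = 0.7902.
tan θ_B equals the same ratio, so θ_B = arctan(0.7902) = 38.31°.

θ_B ≈ 38.31°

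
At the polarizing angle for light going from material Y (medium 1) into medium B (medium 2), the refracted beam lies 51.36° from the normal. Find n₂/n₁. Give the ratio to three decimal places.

n₂/n₁ ≈ 0.799

θ_B + θ_t = 90°, so θ_B = 90° − 51.36° = 38.64°.
tan θ_B = n₂/n₁, so n₂/n₁ = tan 38.64° = 0.799.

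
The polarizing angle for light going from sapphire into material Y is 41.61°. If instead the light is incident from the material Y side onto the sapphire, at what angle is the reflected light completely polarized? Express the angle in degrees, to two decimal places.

The two Brewster angles are complementary: θ_B' = 90° − θ_B = 90° − 41.61° = 48.39°.

θ_B' ≈ 48.39°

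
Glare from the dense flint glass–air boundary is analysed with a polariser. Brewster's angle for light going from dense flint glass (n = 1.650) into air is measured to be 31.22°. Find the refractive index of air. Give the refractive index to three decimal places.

Brewster's law: tan θ_B = n₂/n₁ (light incident in dense flint glass, refracted into air).
n₂ = n₁ tan θ_B = 1.650 × tan 31.22° = 1.000.

n ≈ 1.000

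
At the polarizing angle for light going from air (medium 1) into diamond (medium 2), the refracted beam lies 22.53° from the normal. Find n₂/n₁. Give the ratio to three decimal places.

θ_B + θ_t = 90°, so θ_B = 90° − 22.53° = 67.47°.
Then n₂/n₁ = tan θ_B = tan 67.47° = 2.411.

n₂/n₁ ≈ 2.411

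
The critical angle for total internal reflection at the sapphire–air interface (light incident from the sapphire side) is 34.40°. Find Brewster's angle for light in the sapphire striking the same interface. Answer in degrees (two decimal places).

sin θ_c = n₂/n₁, so n₂/n₁ = sin 34.40° = 0.5650.
Brewster: tan θ_B = n₂/n₁ = 0.5650.
θ_B = arctan(0.5650) = 29.47°.

θ_B ≈ 29.47°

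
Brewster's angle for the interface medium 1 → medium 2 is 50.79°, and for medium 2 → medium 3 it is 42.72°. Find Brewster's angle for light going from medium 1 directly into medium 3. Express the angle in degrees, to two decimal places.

θ_B ≈ 48.54°

n₂/n₁ = tan 50.79° = 1.2257 and n₃/n₂ = tan 42.72° = 0.9234.
So n₃/n₁ = (n₂/n₁)(n₃/n₂) = 1.2257 × 0.9234 = 1.1318.
θ_B(1→3) = arctan(1.1318) = 48.54°.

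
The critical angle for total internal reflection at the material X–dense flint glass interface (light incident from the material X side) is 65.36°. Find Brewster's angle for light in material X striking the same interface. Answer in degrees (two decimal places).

θ_B ≈ 42.27°

sin θ_c = n₂/n₁, so n₂/n₁ = sin 65.36° = 0.9089.
Brewster: tan θ_B = n₂/n₁ = 0.9089.
θ_B = arctan(0.9089) = 42.27°.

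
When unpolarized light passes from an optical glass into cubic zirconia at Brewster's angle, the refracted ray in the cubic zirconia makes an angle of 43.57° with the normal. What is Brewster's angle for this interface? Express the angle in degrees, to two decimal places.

At Brewster's angle the reflected and refracted rays are perpendicular, so θ_B + θ_t = 90°.
θ_B = 90° − 43.57° = 46.43°.

θ_B ≈ 46.43°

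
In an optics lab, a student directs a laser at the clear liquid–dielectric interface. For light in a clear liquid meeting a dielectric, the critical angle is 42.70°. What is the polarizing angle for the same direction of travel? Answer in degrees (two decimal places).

θ_B ≈ 34.14°

n₂/n₁ = sin θ_c = sin 42.70° = 0.6782.
tan θ_B equals the same ratio, so θ_B = arctan(0.6782) = 34.14°.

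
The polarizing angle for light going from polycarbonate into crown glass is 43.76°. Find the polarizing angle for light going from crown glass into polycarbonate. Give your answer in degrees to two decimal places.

The two Brewster angles are complementary: θ_B' = 90° − θ_B = 90° − 43.76° = 46.24°.

θ_B' ≈ 46.24°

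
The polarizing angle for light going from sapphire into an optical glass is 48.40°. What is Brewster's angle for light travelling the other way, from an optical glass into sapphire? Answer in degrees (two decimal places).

θ_B' ≈ 41.60°

The two Brewster angles are complementary: θ_B' = 90° − θ_B = 90° − 48.40° = 41.60°.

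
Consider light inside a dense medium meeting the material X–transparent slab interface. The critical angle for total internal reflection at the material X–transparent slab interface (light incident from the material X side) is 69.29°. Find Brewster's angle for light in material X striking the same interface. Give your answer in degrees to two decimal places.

θ_B ≈ 43.09°

sin θ_c = n₂/n₁, so n₂/n₁ = sin 69.29° = 0.9354.
Brewster: tan θ_B = n₂/n₁ = 0.9354.
θ_B = arctan(0.9354) = 43.09°.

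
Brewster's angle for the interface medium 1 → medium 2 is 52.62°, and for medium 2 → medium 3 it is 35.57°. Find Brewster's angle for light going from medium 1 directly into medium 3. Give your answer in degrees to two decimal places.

tan θ_B(1→2) = n₂/n₁ = tan 52.62° = 1.3089.
tan θ_B(2→3) = n₃/n₂ = tan 35.57° = 0.7151.
So n₃/n₁ = (n₂/n₁)(n₃/n₂) = 1.3089 × 0.7151 = 0.9360.
θ_B(1→3) = arctan(0.9360) = 43.11°.

θ_B ≈ 43.11°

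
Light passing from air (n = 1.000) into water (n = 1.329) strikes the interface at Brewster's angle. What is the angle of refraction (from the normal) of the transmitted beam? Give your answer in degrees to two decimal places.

First find Brewster's angle: tan θ_B = 1.329/1.000 = 1.3290, giving θ_B = 53.04°.
At Brewster's angle the reflected and refracted rays are perpendicular, so θ_t = 90° − θ_B = 90° − 53.04° = 36.96°.

θ_t ≈ 36.96°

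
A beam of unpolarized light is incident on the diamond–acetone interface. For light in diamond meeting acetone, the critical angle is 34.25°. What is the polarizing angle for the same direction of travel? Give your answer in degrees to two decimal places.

n₂/n₁ = sin θ_c = sin 34.25° = 0.5628.
tan θ_B equals the same ratio, so θ_B = arctan(0.5628) = 29.37°.

θ_B ≈ 29.37°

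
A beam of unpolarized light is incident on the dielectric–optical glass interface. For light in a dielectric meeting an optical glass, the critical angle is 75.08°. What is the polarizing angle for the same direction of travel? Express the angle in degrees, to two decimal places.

θ_B ≈ 44.02°

sin θ_c = n₂/n₁, so n₂/n₁ = sin 75.08° = 0.9663.
Brewster: tan θ_B = n₂/n₁ = 0.9663.
θ_B = arctan(0.9663) = 44.02°.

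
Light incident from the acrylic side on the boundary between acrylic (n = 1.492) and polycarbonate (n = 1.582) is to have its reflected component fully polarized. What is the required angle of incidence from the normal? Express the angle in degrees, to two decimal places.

The reflected p-component vanishes when tan θ_B = n₂/n₁.
tan θ_B = n₂/n₁ = 1.582/1.492 = 1.0603.
θ_B = arctan(1.0603) = 46.68°.

θ_B ≈ 46.68°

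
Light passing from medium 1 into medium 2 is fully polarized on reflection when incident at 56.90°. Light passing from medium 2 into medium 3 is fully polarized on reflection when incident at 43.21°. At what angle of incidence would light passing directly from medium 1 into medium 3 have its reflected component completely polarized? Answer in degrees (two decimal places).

tan θ_B(1→2) = n₂/n₁ = tan 56.90° = 1.5340.
tan θ_B(2→3) = n₃/n₂ = tan 43.21° = 0.9394.
Multiplying, n₃/n₁ = 1.5340 × 0.9394 = 1.4410, and θ_B(1→3) = arctan 1.4410 = 55.24°.

θ_B ≈ 55.24°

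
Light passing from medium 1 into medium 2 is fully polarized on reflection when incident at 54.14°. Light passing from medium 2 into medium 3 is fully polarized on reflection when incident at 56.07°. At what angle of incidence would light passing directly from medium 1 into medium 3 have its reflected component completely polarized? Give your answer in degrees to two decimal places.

θ_B ≈ 64.07°

Each Brewster angle gives a ratio: n₂/n₁ = tan 54.14° = 1.3835, n₃/n₂ = tan 56.07° = 1.4865.
n₃/n₁ = 2.0565. Then tan θ_B(1→3) = n₃/n₁, so θ_B(1→3) = arctan(2.0565) = 64.07°.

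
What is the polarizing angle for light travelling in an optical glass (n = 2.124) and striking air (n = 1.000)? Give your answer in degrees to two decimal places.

Here n₂/n₁ = 1.000/2.124 = 0.4708, and Brewster's law gives tan θ_B = n₂/n₁.
So θ_B = arctan 0.4708 = 25.21°.

θ_B ≈ 25.21°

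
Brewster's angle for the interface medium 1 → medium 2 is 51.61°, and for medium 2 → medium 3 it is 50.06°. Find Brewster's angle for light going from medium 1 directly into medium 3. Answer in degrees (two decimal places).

tan θ_B(1→2) = n₂/n₁ = tan 51.61° = 1.2621.
tan θ_B(2→3) = n₃/n₂ = tan 50.06° = 1.1943.
So n₃/n₁ = (n₂/n₁)(n₃/n₂) = 1.2621 × 1.1943 = 1.5074.
θ_B(1→3) = arctan(1.5074) = 56.44°.

θ_B ≈ 56.44°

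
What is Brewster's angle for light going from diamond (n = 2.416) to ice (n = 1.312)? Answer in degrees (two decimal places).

θ_B ≈ 28.50°

tan θ_B = n₂/n₁ = 1.312/2.416 = 0.5430.
So θ_B = arctan 0.5430 = 28.50°.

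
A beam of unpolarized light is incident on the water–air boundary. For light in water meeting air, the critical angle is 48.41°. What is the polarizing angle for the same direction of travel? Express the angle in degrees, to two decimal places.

n₂/n₁ = sin θ_c = sin 48.41° = 0.7479.
tan θ_B equals the same ratio, so θ_B = arctan(0.7479) = 36.79°.

θ_B ≈ 36.79°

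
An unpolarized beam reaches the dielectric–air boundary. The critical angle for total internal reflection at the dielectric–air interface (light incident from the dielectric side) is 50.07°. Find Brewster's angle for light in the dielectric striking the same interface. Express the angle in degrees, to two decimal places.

θ_B ≈ 37.48°

sin θ_c = n₂/n₁, so n₂/n₁ = sin 50.07° = 0.7668.
Brewster: tan θ_B = n₂/n₁ = 0.7668.
θ_B = arctan(0.7668) = 37.48°.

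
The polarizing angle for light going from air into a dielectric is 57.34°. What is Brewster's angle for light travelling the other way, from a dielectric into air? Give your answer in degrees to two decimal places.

The two Brewster angles are complementary: θ_B' = 90° − θ_B = 90° − 57.34° = 32.66°.

θ_B' ≈ 32.66°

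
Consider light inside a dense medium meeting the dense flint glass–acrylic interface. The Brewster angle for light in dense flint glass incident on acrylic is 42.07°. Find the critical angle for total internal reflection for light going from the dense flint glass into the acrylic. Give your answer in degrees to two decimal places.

θ_c ≈ 64.50°

From Brewster, n₂/n₁ = tan θ_B = tan 42.07° = 0.9026.
Then sin θ_c = n₂/n₁ = 0.9026, so θ_c = arcsin 0.9026 = 64.50°.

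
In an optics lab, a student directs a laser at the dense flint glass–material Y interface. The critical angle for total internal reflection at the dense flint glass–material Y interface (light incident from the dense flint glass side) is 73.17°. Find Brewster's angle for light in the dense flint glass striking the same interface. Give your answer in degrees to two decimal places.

sin θ_c = n₂/n₁, so n₂/n₁ = sin 73.17° = 0.9572.
Brewster: tan θ_B = n₂/n₁ = 0.9572.
θ_B = arctan(0.9572) = 43.75°.

θ_B ≈ 43.75°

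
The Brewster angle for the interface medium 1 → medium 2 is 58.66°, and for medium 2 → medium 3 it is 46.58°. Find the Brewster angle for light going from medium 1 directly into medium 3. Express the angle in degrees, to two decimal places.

θ_B ≈ 60.05°

n₂/n₁ = tan 58.66° = 1.6421 and n₃/n₂ = tan 46.58° = 1.0567.
So n₃/n₁ = (n₂/n₁)(n₃/n₂) = 1.6421 × 1.0567 = 1.7353.
θ_B(1→3) = arctan(1.7353) = 60.05°.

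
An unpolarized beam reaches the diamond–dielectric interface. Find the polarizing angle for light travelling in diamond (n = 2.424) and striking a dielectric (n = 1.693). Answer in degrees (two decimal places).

The reflected p-component vanishes when tan θ_B = n₂/n₁.
Brewster's condition: tan θ_B = n₂/n₁ = 1.693/2.424 = 0.6984.
So θ_B = arctan 0.6984 = 34.93°.

θ_B ≈ 34.93°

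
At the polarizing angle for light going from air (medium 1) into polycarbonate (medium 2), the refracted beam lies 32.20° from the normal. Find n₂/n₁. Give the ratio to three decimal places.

n₂/n₁ ≈ 1.588

At Brewster incidence θ_B = 90° − θ_t = 90° − 32.20° = 57.80°.
Then n₂/n₁ = tan θ_B = tan 57.80° = 1.588.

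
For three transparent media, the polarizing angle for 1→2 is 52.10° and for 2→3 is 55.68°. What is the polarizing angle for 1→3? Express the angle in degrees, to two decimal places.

tan θ_B(1→2) = n₂/n₁ = tan 52.10° = 1.2846.
tan θ_B(2→3) = n₃/n₂ = tan 55.68° = 1.4648.
n₃/n₁ = 1.8817. Then tan θ_B(1→3) = n₃/n₁, so θ_B(1→3) = arctan(1.8817) = 62.01°.

θ_B ≈ 62.01°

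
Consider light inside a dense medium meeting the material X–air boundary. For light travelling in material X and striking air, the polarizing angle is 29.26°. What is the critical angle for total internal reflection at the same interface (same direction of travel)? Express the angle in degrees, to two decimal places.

tan θ_B = n₂/n₁ = tan 29.26° = 0.5603.
Total internal reflection: sin θ_c = n₂/n₁ = 0.5603.
θ_c = arcsin(0.5603) = 34.07°.

θ_c ≈ 34.07°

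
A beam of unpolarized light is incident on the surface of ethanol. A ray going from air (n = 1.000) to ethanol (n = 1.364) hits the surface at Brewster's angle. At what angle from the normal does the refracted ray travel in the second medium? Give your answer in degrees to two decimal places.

θ_t ≈ 36.25°

tan θ_B = n₂/n₁ = 1.364/1.000 = 1.3640, so θ_B = 53.75°.
At Brewster's angle the reflected and refracted rays are perpendicular, so θ_t = 90° − θ_B = 90° − 53.75° = 36.25°.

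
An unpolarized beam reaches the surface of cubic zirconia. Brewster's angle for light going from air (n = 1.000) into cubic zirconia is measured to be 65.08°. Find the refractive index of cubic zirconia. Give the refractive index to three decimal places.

n ≈ 2.152

Full polarization of the reflected beam means tan θ_B = n₂/n₁, where n₁ is the incident medium (air).
n₂ = n₁ tan θ_B = 1.000 × tan 65.08° = 2.152.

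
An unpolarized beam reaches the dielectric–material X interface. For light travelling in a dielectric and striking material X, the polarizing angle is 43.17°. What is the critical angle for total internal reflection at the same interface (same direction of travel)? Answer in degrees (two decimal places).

n₂/n₁ = tan 43.17° = 0.9381; the critical angle satisfies sin θ_c = n₂/n₁.
θ_c = arcsin(0.9381) = 69.73°.

θ_c ≈ 69.73°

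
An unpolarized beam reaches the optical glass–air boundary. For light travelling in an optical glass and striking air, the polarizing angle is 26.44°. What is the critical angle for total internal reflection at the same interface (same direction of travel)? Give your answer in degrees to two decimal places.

θ_c ≈ 29.82°

tan θ_B = n₂/n₁ = tan 26.44° = 0.4973.
Total internal reflection: sin θ_c = n₂/n₁ = 0.4973.
θ_c = arcsin(0.4973) = 29.82°.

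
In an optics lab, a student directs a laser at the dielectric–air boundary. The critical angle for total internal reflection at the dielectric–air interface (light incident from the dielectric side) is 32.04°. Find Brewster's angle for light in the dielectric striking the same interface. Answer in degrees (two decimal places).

n₂/n₁ = sin θ_c = sin 32.04° = 0.5305.
tan θ_B equals the same ratio, so θ_B = arctan(0.5305) = 27.95°.

θ_B ≈ 27.95°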